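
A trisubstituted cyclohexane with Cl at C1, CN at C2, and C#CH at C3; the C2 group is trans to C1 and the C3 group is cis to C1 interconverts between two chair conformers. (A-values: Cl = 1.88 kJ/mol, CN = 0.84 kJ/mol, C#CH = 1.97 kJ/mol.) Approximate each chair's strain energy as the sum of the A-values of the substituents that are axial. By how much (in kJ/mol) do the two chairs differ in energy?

4.69 kJ/mol

Chair I (chloro axial, cyano axial, ethynyl axial): E = 4.69 kJ/mol.
Chair II (chloro equatorial, cyano equatorial, ethynyl equatorial): E = 0.00 kJ/mol.
ΔE = 4.69 − 0.00 = 4.69 kJ/mol; chair II is more stable.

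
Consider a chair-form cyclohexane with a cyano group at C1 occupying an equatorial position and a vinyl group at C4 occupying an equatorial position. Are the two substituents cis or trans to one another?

C1 and C4 have opposite parity, so their axial bonds point in opposite directions.
With opposite-parity carbons, two substituents on the same face are one axial and one equatorial; opposite faces give both axial or both equatorial.
Here the groups are equatorial/equatorial → opposite face → trans.

trans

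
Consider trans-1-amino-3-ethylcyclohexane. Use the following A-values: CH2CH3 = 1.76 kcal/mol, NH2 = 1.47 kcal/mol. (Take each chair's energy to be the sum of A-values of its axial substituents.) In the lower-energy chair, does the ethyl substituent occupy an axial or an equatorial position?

C1 and C3 have the same parity, so for the trans isomer the two substituents are one axial and one equatorial in each chair.
Chair I (ethyl axial, amino equatorial): E = 1.76 kcal/mol.
Chair II (ethyl equatorial, amino axial): E = 1.47 kcal/mol.
Chair II is the more stable (lower-energy) conformer, and in that chair the ethyl group is equatorial.

equatorial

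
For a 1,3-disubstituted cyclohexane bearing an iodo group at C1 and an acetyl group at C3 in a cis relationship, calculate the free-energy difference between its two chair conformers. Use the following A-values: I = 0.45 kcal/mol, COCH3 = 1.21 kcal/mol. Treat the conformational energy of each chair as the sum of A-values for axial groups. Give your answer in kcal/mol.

1.66 kcal/mol

C1 and C3 have the same parity, so for the cis isomer the two substituents are e,e in one chair and a,a in the other.
Chair I (iodo axial, acetyl axial): E = 1.66 kcal/mol.
Chair II (iodo equatorial, acetyl equatorial): E = 0.00 kcal/mol.
ΔE = 1.66 − 0.00 = 1.66 kcal/mol; chair II is more stable.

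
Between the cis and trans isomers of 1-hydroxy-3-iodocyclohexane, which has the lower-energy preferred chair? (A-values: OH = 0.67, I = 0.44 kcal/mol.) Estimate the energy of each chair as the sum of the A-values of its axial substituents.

At 1,3 positions (parity same): cis → (e,e or a,a); trans → (a,e or e,a).
Best chair for cis: E = 0.00 kcal/mol; best chair for trans: E = 0.44 kcal/mol.
The cis isomer is lower by 0.44 kcal/mol.

cis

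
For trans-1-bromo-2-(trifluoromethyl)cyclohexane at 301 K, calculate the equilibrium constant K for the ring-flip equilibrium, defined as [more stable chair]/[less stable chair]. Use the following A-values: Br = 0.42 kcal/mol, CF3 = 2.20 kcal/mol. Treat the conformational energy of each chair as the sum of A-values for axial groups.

C1 and C2 have opposite parity, so for the trans isomer the two substituents are e,e in one chair and a,a in the other.
Chair I (bromo axial, trifluoromethyl axial): E = 2.62 kcal/mol; chair II (bromo equatorial, trifluoromethyl equatorial): E = 0.00 kcal/mol.
ΔG = 2.62 kcal/mol between the two chairs.
K = exp(ΔG/RT) with R = 1.987×10⁻³ kcal mol⁻¹ K⁻¹ and T = 301 K gives K ≈ 79.9.

K ≈ 79.9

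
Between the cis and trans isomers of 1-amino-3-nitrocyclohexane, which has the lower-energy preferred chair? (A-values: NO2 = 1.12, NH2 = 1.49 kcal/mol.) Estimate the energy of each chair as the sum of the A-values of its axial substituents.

cis

At 1,3 positions (parity same): cis → (e,e or a,a); trans → (a,e or e,a).
Best chair for cis: E = 0.00 kcal/mol; best chair for trans: E = 1.12 kcal/mol.
The cis isomer is lower by 1.12 kcal/mol.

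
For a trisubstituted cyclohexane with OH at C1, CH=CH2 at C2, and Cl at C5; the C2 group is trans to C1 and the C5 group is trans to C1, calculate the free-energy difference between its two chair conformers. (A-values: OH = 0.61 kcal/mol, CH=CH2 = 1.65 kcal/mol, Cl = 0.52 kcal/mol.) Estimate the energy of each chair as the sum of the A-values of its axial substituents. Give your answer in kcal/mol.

Chair I (hydroxyl axial, vinyl axial, chloro equatorial): E = 2.26 kcal/mol.
Chair II (hydroxyl equatorial, vinyl equatorial, chloro axial): E = 0.52 kcal/mol.
ΔE = 2.26 − 0.52 = 1.74 kcal/mol; chair II is more stable.

1.74 kcal/mol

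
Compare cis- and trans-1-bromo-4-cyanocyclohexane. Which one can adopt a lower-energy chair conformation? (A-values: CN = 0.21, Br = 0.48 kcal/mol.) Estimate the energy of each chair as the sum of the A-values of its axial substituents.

trans

At 1,4 positions (parity opposite): cis → (a,e or e,a); trans → (e,e or a,a).
Best chair for cis: E = 0.21 kcal/mol; best chair for trans: E = 0.00 kcal/mol.
The trans isomer is lower by 0.21 kcal/mol.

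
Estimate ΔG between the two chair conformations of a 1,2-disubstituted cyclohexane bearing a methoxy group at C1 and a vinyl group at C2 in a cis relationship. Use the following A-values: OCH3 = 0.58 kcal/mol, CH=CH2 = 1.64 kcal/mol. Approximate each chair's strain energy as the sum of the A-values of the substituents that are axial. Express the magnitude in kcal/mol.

1.06 kcal/mol

C1 and C2 have opposite parity, so for the cis isomer the two substituents are one axial and one equatorial in each chair.
Chair I (methoxy axial, vinyl equatorial): E = 0.58 kcal/mol.
Chair II (methoxy equatorial, vinyl axial): E = 1.64 kcal/mol.
ΔE = 1.64 − 0.58 = 1.06 kcal/mol; chair I is more stable.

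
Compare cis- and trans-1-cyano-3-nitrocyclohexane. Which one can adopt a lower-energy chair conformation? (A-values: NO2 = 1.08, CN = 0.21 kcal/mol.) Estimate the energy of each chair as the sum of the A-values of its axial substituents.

cis

At 1,3 positions (parity same): cis → (e,e or a,a); trans → (a,e or e,a).
Best chair for cis: E = 0.00 kcal/mol; best chair for trans: E = 0.21 kcal/mol.
The cis isomer is lower by 0.21 kcal/mol.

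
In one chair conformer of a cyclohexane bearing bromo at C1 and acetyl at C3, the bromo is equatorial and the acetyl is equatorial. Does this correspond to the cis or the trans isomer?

cis

C1 and C3 have the same parity, so their axial bonds point in the same direction.
With same-parity carbons, two substituents on the same face are both axial or both equatorial; opposite faces give one of each.
Here the groups are equatorial/equatorial → same face → cis.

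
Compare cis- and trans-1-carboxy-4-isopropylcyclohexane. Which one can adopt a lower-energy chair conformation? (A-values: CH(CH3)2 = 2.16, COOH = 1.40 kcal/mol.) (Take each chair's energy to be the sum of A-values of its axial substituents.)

At 1,4 positions (parity opposite): cis → (a,e or e,a); trans → (e,e or a,a).
Best chair for cis: E = 1.40 kcal/mol; best chair for trans: E = 0.00 kcal/mol.
The trans isomer is lower by 1.40 kcal/mol.

trans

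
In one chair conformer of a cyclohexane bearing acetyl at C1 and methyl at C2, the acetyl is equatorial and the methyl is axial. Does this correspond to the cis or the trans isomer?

cis

C1 and C2 have opposite parity, so their axial bonds point in opposite directions.
With opposite-parity carbons, two substituents on the same face are one axial and one equatorial; opposite faces give both axial or both equatorial.
Here the groups are equatorial/axial → same face → cis.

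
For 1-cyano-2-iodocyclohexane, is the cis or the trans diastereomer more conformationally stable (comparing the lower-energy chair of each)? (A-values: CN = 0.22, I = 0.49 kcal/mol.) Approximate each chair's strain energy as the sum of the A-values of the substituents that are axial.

At 1,2 positions (parity opposite): cis → (a,e or e,a); trans → (e,e or a,a).
Best chair for cis: E = 0.22 kcal/mol; best chair for trans: E = 0.00 kcal/mol.
The trans isomer is lower by 0.22 kcal/mol.

trans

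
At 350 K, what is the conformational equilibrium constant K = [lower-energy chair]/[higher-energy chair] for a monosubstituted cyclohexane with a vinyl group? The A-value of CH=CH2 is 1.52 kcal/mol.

K ≈ 8.90

One chair has the vinyl group axial (E = 1.52 kcal/mol) and the other has it equatorial (E = 0).
ΔG = 1.52 kcal/mol between the two chairs.
K = exp(ΔG/RT) with R = 1.987×10⁻³ kcal mol⁻¹ K⁻¹ and T = 350 K gives K ≈ 8.9.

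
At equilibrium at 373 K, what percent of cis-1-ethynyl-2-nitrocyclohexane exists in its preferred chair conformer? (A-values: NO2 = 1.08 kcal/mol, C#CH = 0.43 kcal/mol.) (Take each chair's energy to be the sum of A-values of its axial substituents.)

70.6%

C1 and C2 have opposite parity, so for the cis isomer the two substituents are one axial and one equatorial in each chair.
Chair I (nitro axial, ethynyl equatorial): E = 1.08 kcal/mol; chair II (nitro equatorial, ethynyl axial): E = 0.43 kcal/mol.
ΔG = 0.65 kcal/mol between the two chairs.
K = exp(ΔG/RT) with R = 1.987×10⁻³ kcal mol⁻¹ K⁻¹ and T = 373 K gives K ≈ 2.4.
Fraction in the lower-energy chair = K/(K+1) = 70.6%.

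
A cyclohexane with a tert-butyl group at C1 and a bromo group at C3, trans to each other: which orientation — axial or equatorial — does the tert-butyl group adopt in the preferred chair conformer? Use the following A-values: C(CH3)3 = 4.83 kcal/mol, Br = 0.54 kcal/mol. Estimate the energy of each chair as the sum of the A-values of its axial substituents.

equatorial

C1 and C3 have the same parity, so for the trans isomer the two substituents are one axial and one equatorial in each chair.
Chair I (tert-butyl axial, bromo equatorial): E = 4.83 kcal/mol.
Chair II (tert-butyl equatorial, bromo axial): E = 0.54 kcal/mol.
Chair II is the more stable (lower-energy) conformer, and in that chair the tert-butyl group is equatorial.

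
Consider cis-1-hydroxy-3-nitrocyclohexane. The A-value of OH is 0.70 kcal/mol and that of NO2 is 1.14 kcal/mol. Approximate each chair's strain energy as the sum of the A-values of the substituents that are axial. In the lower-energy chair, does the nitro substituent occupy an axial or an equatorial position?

C1 and C3 have the same parity, so for the cis isomer the two substituents are e,e in one chair and a,a in the other.
Chair I (hydroxyl axial, nitro axial): E = 1.84 kcal/mol.
Chair II (hydroxyl equatorial, nitro equatorial): E = 0.00 kcal/mol.
Chair II is the more stable (lower-energy) conformer, and in that chair the nitro group is equatorial.

equatorial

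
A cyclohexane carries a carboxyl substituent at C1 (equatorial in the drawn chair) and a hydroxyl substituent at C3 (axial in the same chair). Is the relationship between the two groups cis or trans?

C1 and C3 have the same parity, so their axial bonds point in the same direction.
With same-parity carbons, two substituents on the same face are both axial or both equatorial; opposite faces give one of each.
Here the groups are equatorial/axial → opposite face → trans.

trans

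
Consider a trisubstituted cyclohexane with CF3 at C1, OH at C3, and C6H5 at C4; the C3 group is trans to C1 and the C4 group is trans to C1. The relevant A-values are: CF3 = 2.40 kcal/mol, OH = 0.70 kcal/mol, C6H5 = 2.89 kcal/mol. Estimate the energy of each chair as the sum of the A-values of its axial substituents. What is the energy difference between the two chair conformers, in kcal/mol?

Chair I (trifluoromethyl axial, hydroxyl equatorial, phenyl axial): E = 5.29 kcal/mol.
Chair II (trifluoromethyl equatorial, hydroxyl axial, phenyl equatorial): E = 0.70 kcal/mol.
ΔE = 5.29 − 0.70 = 4.59 kcal/mol; chair II is more stable.

4.59 kcal/mol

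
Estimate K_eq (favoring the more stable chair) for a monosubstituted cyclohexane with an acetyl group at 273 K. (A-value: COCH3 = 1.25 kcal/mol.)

K ≈ 10.0

One chair has the acetyl group axial (E = 1.25 kcal/mol) and the other has it equatorial (E = 0).
ΔG = 1.25 kcal/mol between the two chairs.
K = exp(ΔG/RT) with R = 1.987×10⁻³ kcal mol⁻¹ K⁻¹ and T = 273 K gives K ≈ 10.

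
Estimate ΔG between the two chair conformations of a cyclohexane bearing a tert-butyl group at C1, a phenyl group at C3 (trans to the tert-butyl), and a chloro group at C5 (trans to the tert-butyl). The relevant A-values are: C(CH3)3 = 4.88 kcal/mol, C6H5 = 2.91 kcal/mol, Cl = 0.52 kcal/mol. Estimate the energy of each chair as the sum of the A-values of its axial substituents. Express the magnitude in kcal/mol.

1.45 kcal/mol

Chair I (tert-butyl axial, phenyl equatorial, chloro equatorial): E = 4.88 kcal/mol.
Chair II (tert-butyl equatorial, phenyl axial, chloro axial): E = 3.43 kcal/mol.
ΔE = 4.88 − 3.43 = 1.45 kcal/mol; chair II is more stable.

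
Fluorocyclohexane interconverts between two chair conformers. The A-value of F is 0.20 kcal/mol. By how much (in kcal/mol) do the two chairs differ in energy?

A monosubstituted cyclohexane has one chair with the fluoro group axial (E = A = 0.20 kcal/mol) and one with it equatorial (E = 0).
ΔE = 0.20 − 0 = 0.20 kcal/mol.

0.20 kcal/mol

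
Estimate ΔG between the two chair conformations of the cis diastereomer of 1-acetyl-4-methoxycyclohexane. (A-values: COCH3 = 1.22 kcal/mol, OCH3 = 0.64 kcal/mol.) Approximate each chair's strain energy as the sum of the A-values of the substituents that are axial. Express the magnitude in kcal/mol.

0.58 kcal/mol

C1 and C4 have opposite parity, so for the cis isomer the two substituents are one axial and one equatorial in each chair.
Chair I (acetyl axial, methoxy equatorial): E = 1.22 kcal/mol.
Chair II (acetyl equatorial, methoxy axial): E = 0.64 kcal/mol.
ΔE = 1.22 − 0.64 = 0.58 kcal/mol; chair II is more stable.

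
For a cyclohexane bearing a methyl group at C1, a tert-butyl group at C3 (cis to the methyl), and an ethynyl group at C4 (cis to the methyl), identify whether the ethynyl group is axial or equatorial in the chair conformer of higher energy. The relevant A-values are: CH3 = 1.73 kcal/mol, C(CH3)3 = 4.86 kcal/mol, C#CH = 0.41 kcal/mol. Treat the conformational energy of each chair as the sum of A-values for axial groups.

equatorial

Chair I (methyl axial, tert-butyl axial, ethynyl equatorial): E = 6.59 kcal/mol.
Chair II (methyl equatorial, tert-butyl equatorial, ethynyl axial): E = 0.41 kcal/mol.
Chair I is the less stable (higher-energy) conformer, and in that chair the ethynyl group is equatorial.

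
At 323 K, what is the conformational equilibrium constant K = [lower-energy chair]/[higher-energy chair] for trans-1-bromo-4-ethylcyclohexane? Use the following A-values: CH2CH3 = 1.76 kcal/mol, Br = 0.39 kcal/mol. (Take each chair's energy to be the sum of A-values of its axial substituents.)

C1 and C4 have opposite parity, so for the trans isomer the two substituents are e,e in one chair and a,a in the other.
Chair I (ethyl axial, bromo axial): E = 2.15 kcal/mol; chair II (ethyl equatorial, bromo equatorial): E = 0.00 kcal/mol.
ΔG = 2.15 kcal/mol between the two chairs.
K = exp(ΔG/RT) with R = 1.987×10⁻³ kcal mol⁻¹ K⁻¹ and T = 323 K gives K ≈ 28.5.

K ≈ 28.5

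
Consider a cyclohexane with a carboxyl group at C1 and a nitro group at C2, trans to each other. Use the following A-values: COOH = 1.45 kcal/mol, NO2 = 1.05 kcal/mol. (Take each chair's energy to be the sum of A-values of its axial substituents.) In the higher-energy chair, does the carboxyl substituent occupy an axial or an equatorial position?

C1 and C2 have opposite parity, so for the trans isomer the two substituents are e,e in one chair and a,a in the other.
Chair I (carboxyl axial, nitro axial): E = 2.50 kcal/mol.
Chair II (carboxyl equatorial, nitro equatorial): E = 0.00 kcal/mol.
Chair I is the less stable (higher-energy) conformer, and in that chair the carboxyl group is axial.

axial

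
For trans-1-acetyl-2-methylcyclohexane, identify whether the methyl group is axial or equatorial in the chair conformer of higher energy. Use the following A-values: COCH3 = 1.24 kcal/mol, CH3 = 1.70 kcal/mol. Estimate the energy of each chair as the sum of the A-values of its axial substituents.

C1 and C2 have opposite parity, so for the trans isomer the two substituents are e,e in one chair and a,a in the other.
Chair I (acetyl axial, methyl axial): E = 2.94 kcal/mol.
Chair II (acetyl equatorial, methyl equatorial): E = 0.00 kcal/mol.
Chair I is the less stable (higher-energy) conformer, and in that chair the methyl group is axial.

axial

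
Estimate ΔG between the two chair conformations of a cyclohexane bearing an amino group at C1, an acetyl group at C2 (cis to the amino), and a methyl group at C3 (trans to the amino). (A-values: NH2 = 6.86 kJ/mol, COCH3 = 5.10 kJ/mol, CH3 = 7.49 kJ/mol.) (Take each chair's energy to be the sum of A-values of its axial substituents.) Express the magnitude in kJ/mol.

Chair I (amino axial, acetyl equatorial, methyl equatorial): E = 6.86 kJ/mol.
Chair II (amino equatorial, acetyl axial, methyl axial): E = 12.59 kJ/mol.
ΔE = 12.59 − 6.86 = 5.73 kJ/mol; chair I is more stable.

5.73 kJ/mol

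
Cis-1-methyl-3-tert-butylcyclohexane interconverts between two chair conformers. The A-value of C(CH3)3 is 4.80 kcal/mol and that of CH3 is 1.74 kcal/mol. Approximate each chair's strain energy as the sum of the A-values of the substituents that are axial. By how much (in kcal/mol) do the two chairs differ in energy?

6.54 kcal/mol

C1 and C3 have the same parity, so for the cis isomer the two substituents are e,e in one chair and a,a in the other.
Chair I (tert-butyl axial, methyl axial): E = 6.54 kcal/mol.
Chair II (tert-butyl equatorial, methyl equatorial): E = 0.00 kcal/mol.
ΔE = 6.54 − 0.00 = 6.54 kcal/mol; chair II is more stable.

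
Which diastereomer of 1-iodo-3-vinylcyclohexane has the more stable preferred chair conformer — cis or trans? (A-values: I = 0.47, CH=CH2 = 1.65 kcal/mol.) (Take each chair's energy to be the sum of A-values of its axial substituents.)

At 1,3 positions (parity same): cis → (e,e or a,a); trans → (a,e or e,a).
Best chair for cis: E = 0.00 kcal/mol; best chair for trans: E = 0.47 kcal/mol.
The cis isomer is lower by 0.47 kcal/mol.

cis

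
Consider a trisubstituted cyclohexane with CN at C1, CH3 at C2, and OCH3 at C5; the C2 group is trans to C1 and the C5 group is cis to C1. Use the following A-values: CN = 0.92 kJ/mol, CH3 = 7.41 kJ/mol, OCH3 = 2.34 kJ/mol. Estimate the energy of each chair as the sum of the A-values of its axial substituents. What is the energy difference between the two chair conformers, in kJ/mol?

10.67 kJ/mol

Chair I (cyano axial, methyl axial, methoxy axial): E = 10.67 kJ/mol.
Chair II (cyano equatorial, methyl equatorial, methoxy equatorial): E = 0.00 kJ/mol.
ΔE = 10.67 − 0.00 = 10.67 kJ/mol; chair II is more stable.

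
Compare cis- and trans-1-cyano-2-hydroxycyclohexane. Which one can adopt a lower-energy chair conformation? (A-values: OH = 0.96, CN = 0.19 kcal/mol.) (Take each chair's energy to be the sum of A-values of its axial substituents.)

At 1,2 positions (parity opposite): cis → (a,e or e,a); trans → (e,e or a,a).
Best chair for cis: E = 0.19 kcal/mol; best chair for trans: E = 0.00 kcal/mol.
The trans isomer is lower by 0.19 kcal/mol.

trans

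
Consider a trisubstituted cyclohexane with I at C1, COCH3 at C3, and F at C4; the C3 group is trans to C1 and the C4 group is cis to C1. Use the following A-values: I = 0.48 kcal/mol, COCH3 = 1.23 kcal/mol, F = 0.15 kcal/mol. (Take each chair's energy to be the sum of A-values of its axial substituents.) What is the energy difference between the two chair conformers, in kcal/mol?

Chair I (iodo axial, acetyl equatorial, fluoro equatorial): E = 0.48 kcal/mol.
Chair II (iodo equatorial, acetyl axial, fluoro axial): E = 1.38 kcal/mol.
ΔE = 1.38 − 0.48 = 0.90 kcal/mol; chair I is more stable.

0.90 kcal/mol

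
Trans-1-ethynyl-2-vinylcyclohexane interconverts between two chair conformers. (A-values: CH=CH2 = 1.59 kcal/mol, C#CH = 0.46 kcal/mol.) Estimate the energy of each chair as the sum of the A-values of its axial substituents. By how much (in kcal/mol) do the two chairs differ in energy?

2.05 kcal/mol

C1 and C2 have opposite parity, so for the trans isomer the two substituents are e,e in one chair and a,a in the other.
Chair I (vinyl axial, ethynyl axial): E = 2.05 kcal/mol.
Chair II (vinyl equatorial, ethynyl equatorial): E = 0.00 kcal/mol.
ΔE = 2.05 − 0.00 = 2.05 kcal/mol; chair II is more stable.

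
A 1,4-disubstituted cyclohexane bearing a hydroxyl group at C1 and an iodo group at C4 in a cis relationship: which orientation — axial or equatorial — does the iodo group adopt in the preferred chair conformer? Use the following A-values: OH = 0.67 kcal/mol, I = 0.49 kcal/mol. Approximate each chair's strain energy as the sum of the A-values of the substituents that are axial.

C1 and C4 have opposite parity, so for the cis isomer the two substituents are one axial and one equatorial in each chair.
Chair I (hydroxyl axial, iodo equatorial): E = 0.67 kcal/mol.
Chair II (hydroxyl equatorial, iodo axial): E = 0.49 kcal/mol.
Chair II is the more stable (lower-energy) conformer, and in that chair the iodo group is axial.

axial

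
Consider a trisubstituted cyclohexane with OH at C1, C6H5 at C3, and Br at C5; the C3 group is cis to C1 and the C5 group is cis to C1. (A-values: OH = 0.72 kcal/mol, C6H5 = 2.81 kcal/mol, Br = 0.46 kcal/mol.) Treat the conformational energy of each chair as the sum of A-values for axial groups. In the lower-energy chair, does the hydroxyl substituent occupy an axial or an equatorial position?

Chair I (hydroxyl axial, phenyl axial, bromo axial): E = 3.99 kcal/mol.
Chair II (hydroxyl equatorial, phenyl equatorial, bromo equatorial): E = 0.00 kcal/mol.
Chair II is the more stable (lower-energy) conformer, and in that chair the hydroxyl group is equatorial.

equatorial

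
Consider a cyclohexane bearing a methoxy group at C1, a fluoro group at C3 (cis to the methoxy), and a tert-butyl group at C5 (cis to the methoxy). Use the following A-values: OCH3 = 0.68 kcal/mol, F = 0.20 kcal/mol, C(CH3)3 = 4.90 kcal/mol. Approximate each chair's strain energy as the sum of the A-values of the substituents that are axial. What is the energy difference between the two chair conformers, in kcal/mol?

Chair I (methoxy axial, fluoro axial, tert-butyl axial): E = 5.78 kcal/mol.
Chair II (methoxy equatorial, fluoro equatorial, tert-butyl equatorial): E = 0.00 kcal/mol.
ΔE = 5.78 − 0.00 = 5.78 kcal/mol; chair II is more stable.

5.78 kcal/mol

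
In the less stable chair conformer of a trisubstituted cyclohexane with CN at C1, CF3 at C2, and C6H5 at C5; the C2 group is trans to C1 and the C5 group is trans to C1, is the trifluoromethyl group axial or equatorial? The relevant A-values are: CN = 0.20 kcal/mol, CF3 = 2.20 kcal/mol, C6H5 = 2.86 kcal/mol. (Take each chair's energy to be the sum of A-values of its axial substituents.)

equatorial

Chair I (cyano axial, trifluoromethyl axial, phenyl equatorial): E = 2.40 kcal/mol.
Chair II (cyano equatorial, trifluoromethyl equatorial, phenyl axial): E = 2.86 kcal/mol.
Chair II is the less stable (higher-energy) conformer, and in that chair the trifluoromethyl group is equatorial.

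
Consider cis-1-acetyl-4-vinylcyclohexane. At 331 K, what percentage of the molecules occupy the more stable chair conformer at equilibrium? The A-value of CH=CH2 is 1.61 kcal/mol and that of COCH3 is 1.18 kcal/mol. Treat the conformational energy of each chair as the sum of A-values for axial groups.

C1 and C4 have opposite parity, so for the cis isomer the two substituents are one axial and one equatorial in each chair.
Chair I (vinyl axial, acetyl equatorial): E = 1.61 kcal/mol; chair II (vinyl equatorial, acetyl axial): E = 1.18 kcal/mol.
ΔG = 0.43 kcal/mol between the two chairs.
K = exp(ΔG/RT) with R = 1.987×10⁻³ kcal mol⁻¹ K⁻¹ and T = 331 K gives K ≈ 1.92.
Fraction in the lower-energy chair = K/(K+1) = 65.8%.

65.8%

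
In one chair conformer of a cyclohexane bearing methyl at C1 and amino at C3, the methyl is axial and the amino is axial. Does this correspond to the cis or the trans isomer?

cis

C1 and C3 have the same parity, so their axial bonds point in the same direction.
With same-parity carbons, two substituents on the same face are both axial or both equatorial; opposite faces give one of each.
Here the groups are axial/axial → same face → cis.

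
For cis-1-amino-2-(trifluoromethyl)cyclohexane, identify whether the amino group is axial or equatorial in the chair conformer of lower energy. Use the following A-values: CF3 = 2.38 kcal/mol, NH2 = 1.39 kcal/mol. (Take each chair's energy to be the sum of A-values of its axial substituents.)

C1 and C2 have opposite parity, so for the cis isomer the two substituents are one axial and one equatorial in each chair.
Chair I (trifluoromethyl axial, amino equatorial): E = 2.38 kcal/mol.
Chair II (trifluoromethyl equatorial, amino axial): E = 1.39 kcal/mol.
Chair II is the more stable (lower-energy) conformer, and in that chair the amino group is axial.

axial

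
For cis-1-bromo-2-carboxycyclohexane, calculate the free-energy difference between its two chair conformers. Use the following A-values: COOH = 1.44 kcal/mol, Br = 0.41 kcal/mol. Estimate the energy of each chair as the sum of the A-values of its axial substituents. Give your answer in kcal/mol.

1.03 kcal/mol

C1 and C2 have opposite parity, so for the cis isomer the two substituents are one axial and one equatorial in each chair.
Chair I (carboxyl axial, bromo equatorial): E = 1.44 kcal/mol.
Chair II (carboxyl equatorial, bromo axial): E = 0.41 kcal/mol.
ΔE = 1.44 − 0.41 = 1.03 kcal/mol; chair II is more stable.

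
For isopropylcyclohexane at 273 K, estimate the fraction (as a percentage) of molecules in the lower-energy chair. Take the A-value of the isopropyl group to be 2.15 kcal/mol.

One chair has the isopropyl group axial (E = 2.15 kcal/mol) and the other has it equatorial (E = 0).
ΔG = 2.15 kcal/mol between the two chairs.
K = exp(ΔG/RT) with R = 1.987×10⁻³ kcal mol⁻¹ K⁻¹ and T = 273 K gives K ≈ 52.6.
Fraction in the lower-energy chair = K/(K+1) = 98.1%.

98.1%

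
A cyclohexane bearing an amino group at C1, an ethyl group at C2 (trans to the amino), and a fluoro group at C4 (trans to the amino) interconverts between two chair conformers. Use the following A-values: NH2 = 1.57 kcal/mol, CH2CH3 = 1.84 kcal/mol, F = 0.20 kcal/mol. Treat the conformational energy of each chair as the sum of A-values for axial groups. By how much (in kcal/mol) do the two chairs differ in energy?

Chair I (amino axial, ethyl axial, fluoro axial): E = 3.61 kcal/mol.
Chair II (amino equatorial, ethyl equatorial, fluoro equatorial): E = 0.00 kcal/mol.
ΔE = 3.61 − 0.00 = 3.61 kcal/mol; chair II is more stable.

3.61 kcal/mol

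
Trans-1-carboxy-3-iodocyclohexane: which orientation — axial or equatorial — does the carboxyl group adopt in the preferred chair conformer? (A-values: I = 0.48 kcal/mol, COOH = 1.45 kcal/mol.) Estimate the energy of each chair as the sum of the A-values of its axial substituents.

C1 and C3 have the same parity, so for the trans isomer the two substituents are one axial and one equatorial in each chair.
Chair I (iodo axial, carboxyl equatorial): E = 0.48 kcal/mol.
Chair II (iodo equatorial, carboxyl axial): E = 1.45 kcal/mol.
Chair I is the more stable (lower-energy) conformer, and in that chair the carboxyl group is equatorial.

equatorial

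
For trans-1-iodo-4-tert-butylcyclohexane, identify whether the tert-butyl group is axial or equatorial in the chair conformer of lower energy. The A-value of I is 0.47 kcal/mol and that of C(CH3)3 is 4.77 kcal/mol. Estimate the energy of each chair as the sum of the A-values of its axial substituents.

equatorial

C1 and C4 have opposite parity, so for the trans isomer the two substituents are e,e in one chair and a,a in the other.
Chair I (iodo axial, tert-butyl axial): E = 5.24 kcal/mol.
Chair II (iodo equatorial, tert-butyl equatorial): E = 0.00 kcal/mol.
Chair II is the more stable (lower-energy) conformer, and in that chair the tert-butyl group is equatorial.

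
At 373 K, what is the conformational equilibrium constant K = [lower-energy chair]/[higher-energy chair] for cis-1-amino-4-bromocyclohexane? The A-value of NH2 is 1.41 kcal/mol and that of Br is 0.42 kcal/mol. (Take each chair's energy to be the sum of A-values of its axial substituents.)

K ≈ 3.80

C1 and C4 have opposite parity, so for the cis isomer the two substituents are one axial and one equatorial in each chair.
Chair I (amino axial, bromo equatorial): E = 1.41 kcal/mol; chair II (amino equatorial, bromo axial): E = 0.42 kcal/mol.
ΔG = 0.99 kcal/mol between the two chairs.
K = exp(ΔG/RT) with R = 1.987×10⁻³ kcal mol⁻¹ K⁻¹ and T = 373 K gives K ≈ 3.8.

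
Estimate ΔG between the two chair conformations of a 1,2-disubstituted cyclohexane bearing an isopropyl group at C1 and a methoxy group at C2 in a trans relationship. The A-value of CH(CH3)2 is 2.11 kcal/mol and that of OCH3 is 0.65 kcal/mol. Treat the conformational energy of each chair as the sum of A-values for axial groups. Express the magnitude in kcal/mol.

C1 and C2 have opposite parity, so for the trans isomer the two substituents are e,e in one chair and a,a in the other.
Chair I (isopropyl axial, methoxy axial): E = 2.76 kcal/mol.
Chair II (isopropyl equatorial, methoxy equatorial): E = 0.00 kcal/mol.
ΔE = 2.76 − 0.00 = 2.76 kcal/mol; chair II is more stable.

2.76 kcal/mol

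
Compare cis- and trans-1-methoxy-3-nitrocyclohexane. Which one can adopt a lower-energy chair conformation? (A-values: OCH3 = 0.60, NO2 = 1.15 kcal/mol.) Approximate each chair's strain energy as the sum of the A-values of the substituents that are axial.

cis

At 1,3 positions (parity same): cis → (e,e or a,a); trans → (a,e or e,a).
Best chair for cis: E = 0.00 kcal/mol; best chair for trans: E = 0.60 kcal/mol.
The cis isomer is lower by 0.60 kcal/mol.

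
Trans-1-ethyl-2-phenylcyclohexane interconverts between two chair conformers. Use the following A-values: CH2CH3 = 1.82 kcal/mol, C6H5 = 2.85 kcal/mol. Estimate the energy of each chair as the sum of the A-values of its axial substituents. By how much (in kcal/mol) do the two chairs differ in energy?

C1 and C2 have opposite parity, so for the trans isomer the two substituents are e,e in one chair and a,a in the other.
Chair I (ethyl axial, phenyl axial): E = 4.67 kcal/mol.
Chair II (ethyl equatorial, phenyl equatorial): E = 0.00 kcal/mol.
ΔE = 4.67 − 0.00 = 4.67 kcal/mol; chair II is more stable.

4.67 kcal/mol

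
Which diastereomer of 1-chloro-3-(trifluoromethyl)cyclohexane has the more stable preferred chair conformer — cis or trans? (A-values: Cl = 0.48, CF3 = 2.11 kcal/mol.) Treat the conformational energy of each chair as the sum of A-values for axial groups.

At 1,3 positions (parity same): cis → (e,e or a,a); trans → (a,e or e,a).
Best chair for cis: E = 0.00 kcal/mol; best chair for trans: E = 0.48 kcal/mol.
The cis isomer is lower by 0.48 kcal/mol.

cis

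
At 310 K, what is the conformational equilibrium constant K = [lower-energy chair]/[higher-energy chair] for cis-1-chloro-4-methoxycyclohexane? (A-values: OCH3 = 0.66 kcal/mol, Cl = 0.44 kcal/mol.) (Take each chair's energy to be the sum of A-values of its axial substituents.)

K ≈ 1.43

C1 and C4 have opposite parity, so for the cis isomer the two substituents are one axial and one equatorial in each chair.
Chair I (methoxy axial, chloro equatorial): E = 0.66 kcal/mol; chair II (methoxy equatorial, chloro axial): E = 0.44 kcal/mol.
ΔG = 0.22 kcal/mol between the two chairs.
K = exp(ΔG/RT) with R = 1.987×10⁻³ kcal mol⁻¹ K⁻¹ and T = 310 K gives K ≈ 1.43.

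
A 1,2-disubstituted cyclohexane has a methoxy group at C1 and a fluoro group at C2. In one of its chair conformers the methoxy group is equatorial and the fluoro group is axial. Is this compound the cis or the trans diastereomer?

C1 and C2 have opposite parity, so their axial bonds point in opposite directions.
With opposite-parity carbons, two substituents on the same face are one axial and one equatorial; opposite faces give both axial or both equatorial.
Here the groups are equatorial/axial → same face → cis.

cis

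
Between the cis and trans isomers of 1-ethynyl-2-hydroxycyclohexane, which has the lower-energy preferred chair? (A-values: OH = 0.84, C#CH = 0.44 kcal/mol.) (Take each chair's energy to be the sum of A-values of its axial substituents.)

At 1,2 positions (parity opposite): cis → (a,e or e,a); trans → (e,e or a,a).
Best chair for cis: E = 0.44 kcal/mol; best chair for trans: E = 0.00 kcal/mol.
The trans isomer is lower by 0.44 kcal/mol.

trans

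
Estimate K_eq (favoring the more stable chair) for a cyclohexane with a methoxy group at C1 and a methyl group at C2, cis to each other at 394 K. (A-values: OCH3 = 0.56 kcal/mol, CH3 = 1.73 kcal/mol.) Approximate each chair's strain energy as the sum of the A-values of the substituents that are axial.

K ≈ 4.46

C1 and C2 have opposite parity, so for the cis isomer the two substituents are one axial and one equatorial in each chair.
Chair I (methoxy axial, methyl equatorial): E = 0.56 kcal/mol; chair II (methoxy equatorial, methyl axial): E = 1.73 kcal/mol.
ΔG = 1.17 kcal/mol between the two chairs.
K = exp(ΔG/RT) with R = 1.987×10⁻³ kcal mol⁻¹ K⁻¹ and T = 394 K gives K ≈ 4.46.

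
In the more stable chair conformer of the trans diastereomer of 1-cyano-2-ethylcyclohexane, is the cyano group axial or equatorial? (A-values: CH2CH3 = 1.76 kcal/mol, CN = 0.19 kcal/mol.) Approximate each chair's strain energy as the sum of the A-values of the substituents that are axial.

C1 and C2 have opposite parity, so for the trans isomer the two substituents are e,e in one chair and a,a in the other.
Chair I (ethyl axial, cyano axial): E = 1.95 kcal/mol.
Chair II (ethyl equatorial, cyano equatorial): E = 0.00 kcal/mol.
Chair II is the more stable (lower-energy) conformer, and in that chair the cyano group is equatorial.

equatorial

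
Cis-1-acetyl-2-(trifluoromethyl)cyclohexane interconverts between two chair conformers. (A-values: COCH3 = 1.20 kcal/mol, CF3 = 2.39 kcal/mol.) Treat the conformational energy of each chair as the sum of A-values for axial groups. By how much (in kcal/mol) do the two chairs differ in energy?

1.19 kcal/mol

C1 and C2 have opposite parity, so for the cis isomer the two substituents are one axial and one equatorial in each chair.
Chair I (acetyl axial, trifluoromethyl equatorial): E = 1.20 kcal/mol.
Chair II (acetyl equatorial, trifluoromethyl axial): E = 2.39 kcal/mol.
ΔE = 2.39 − 1.20 = 1.19 kcal/mol; chair I is more stable.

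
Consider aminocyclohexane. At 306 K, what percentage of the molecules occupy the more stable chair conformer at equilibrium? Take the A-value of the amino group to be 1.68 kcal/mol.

94.1%

One chair has the amino group axial (E = 1.68 kcal/mol) and the other has it equatorial (E = 0).
ΔG = 1.68 kcal/mol between the two chairs.
K = exp(ΔG/RT) with R = 1.987×10⁻³ kcal mol⁻¹ K⁻¹ and T = 306 K gives K ≈ 15.8.
Fraction in the lower-energy chair = K/(K+1) = 94.1%.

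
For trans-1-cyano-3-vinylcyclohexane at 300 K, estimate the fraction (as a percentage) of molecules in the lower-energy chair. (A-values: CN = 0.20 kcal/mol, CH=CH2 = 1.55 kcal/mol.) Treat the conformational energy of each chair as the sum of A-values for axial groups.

90.6%

C1 and C3 have the same parity, so for the trans isomer the two substituents are one axial and one equatorial in each chair.
Chair I (cyano axial, vinyl equatorial): E = 0.20 kcal/mol; chair II (cyano equatorial, vinyl axial): E = 1.55 kcal/mol.
ΔG = 1.35 kcal/mol between the two chairs.
K = exp(ΔG/RT) with R = 1.987×10⁻³ kcal mol⁻¹ K⁻¹ and T = 300 K gives K ≈ 9.63.
Fraction in the lower-energy chair = K/(K+1) = 90.6%.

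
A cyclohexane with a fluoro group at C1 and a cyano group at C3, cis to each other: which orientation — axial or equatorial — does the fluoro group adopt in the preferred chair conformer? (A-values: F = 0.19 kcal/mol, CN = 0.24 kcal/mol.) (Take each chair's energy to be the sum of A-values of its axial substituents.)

C1 and C3 have the same parity, so for the cis isomer the two substituents are e,e in one chair and a,a in the other.
Chair I (fluoro axial, cyano axial): E = 0.43 kcal/mol.
Chair II (fluoro equatorial, cyano equatorial): E = 0.00 kcal/mol.
Chair II is the more stable (lower-energy) conformer, and in that chair the fluoro group is equatorial.

equatorial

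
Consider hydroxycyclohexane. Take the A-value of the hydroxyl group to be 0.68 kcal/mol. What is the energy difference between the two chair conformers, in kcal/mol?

A monosubstituted cyclohexane has one chair with the hydroxyl group axial (E = A = 0.68 kcal/mol) and one with it equatorial (E = 0).
ΔE = 0.68 − 0 = 0.68 kcal/mol.

0.68 kcal/mol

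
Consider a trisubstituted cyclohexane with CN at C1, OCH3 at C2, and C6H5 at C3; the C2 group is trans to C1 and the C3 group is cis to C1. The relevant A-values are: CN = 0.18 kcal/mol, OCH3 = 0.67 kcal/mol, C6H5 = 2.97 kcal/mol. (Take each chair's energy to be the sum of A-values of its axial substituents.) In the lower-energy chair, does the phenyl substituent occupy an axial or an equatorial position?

equatorial

Chair I (cyano axial, methoxy axial, phenyl axial): E = 3.82 kcal/mol.
Chair II (cyano equatorial, methoxy equatorial, phenyl equatorial): E = 0.00 kcal/mol.
Chair II is the more stable (lower-energy) conformer, and in that chair the phenyl group is equatorial.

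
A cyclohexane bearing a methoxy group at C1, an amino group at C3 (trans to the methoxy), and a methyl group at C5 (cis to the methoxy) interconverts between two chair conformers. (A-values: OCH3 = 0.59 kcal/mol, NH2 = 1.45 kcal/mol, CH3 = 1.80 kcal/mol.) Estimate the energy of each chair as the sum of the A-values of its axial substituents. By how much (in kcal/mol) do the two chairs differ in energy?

0.94 kcal/mol

Chair I (methoxy axial, amino equatorial, methyl axial): E = 2.39 kcal/mol.
Chair II (methoxy equatorial, amino axial, methyl equatorial): E = 1.45 kcal/mol.
ΔE = 2.39 − 1.45 = 0.94 kcal/mol; chair II is more stable.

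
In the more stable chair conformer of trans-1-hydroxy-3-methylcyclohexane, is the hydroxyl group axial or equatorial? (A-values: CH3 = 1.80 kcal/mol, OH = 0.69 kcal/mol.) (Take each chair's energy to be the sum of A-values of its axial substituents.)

C1 and C3 have the same parity, so for the trans isomer the two substituents are one axial and one equatorial in each chair.
Chair I (methyl axial, hydroxyl equatorial): E = 1.80 kcal/mol.
Chair II (methyl equatorial, hydroxyl axial): E = 0.69 kcal/mol.
Chair II is the more stable (lower-energy) conformer, and in that chair the hydroxyl group is axial.

axial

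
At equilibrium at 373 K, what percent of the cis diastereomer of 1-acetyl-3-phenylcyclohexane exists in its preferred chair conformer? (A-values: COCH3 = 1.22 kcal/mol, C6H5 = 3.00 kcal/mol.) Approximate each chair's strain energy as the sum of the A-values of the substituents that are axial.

C1 and C3 have the same parity, so for the cis isomer the two substituents are e,e in one chair and a,a in the other.
Chair I (acetyl axial, phenyl axial): E = 4.22 kcal/mol; chair II (acetyl equatorial, phenyl equatorial): E = 0.00 kcal/mol.
ΔG = 4.22 kcal/mol between the two chairs.
K = exp(ΔG/RT) with R = 1.987×10⁻³ kcal mol⁻¹ K⁻¹ and T = 373 K gives K ≈ 297.
Fraction in the lower-energy chair = K/(K+1) = 99.7%.

99.7%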